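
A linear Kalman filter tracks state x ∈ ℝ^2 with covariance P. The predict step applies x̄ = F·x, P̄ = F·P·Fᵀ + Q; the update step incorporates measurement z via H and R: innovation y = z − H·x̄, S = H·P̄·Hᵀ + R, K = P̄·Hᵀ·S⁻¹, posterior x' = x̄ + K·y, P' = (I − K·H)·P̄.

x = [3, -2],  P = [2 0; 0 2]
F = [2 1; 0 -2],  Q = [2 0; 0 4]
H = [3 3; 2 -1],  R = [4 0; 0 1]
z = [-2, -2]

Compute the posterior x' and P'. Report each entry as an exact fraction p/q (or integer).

x' = [-2176/2705, 992/2705]
P' = [428/2705 -36/2705; -36/2705 812/2705]

x̄ = F·x = [4, 4]
P̄ = F·P·Fᵀ + Q = [12 -4; -4 12]
y = z − H·x̄ = [-26, -6]
S = H·P̄·Hᵀ + R = [148 24; 24 77]
K = P̄·Hᵀ·S⁻¹ = [294/2705 892/2705; 582/2705 -884/2705]
x' = x̄ + K·y = [-2176/2705, 992/2705]
P' = (I − K·H)·P̄ = [428/2705 -36/2705; -36/2705 812/2705]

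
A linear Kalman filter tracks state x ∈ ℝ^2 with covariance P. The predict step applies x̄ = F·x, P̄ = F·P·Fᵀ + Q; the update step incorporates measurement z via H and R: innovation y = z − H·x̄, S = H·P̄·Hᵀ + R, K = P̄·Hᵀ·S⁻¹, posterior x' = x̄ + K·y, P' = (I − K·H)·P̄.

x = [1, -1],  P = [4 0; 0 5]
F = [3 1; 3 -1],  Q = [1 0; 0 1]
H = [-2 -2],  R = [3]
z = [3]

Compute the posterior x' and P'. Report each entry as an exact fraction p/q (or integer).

x̄ = F·x = [2, 4]
P̄ = F·P·Fᵀ + Q = [42 31; 31 42]
y = z − H·x̄ = [15]
S = H·P̄·Hᵀ + R = [587]
K = P̄·Hᵀ·S⁻¹ = [-146/587; -146/587]
x' = x̄ + K·y = [-1016/587, 158/587]
P' = (I − K·H)·P̄ = [3338/587 -3119/587; -3119/587 3338/587]

x' = [-1016/587, 158/587]
P' = [3338/587 -3119/587; -3119/587 3338/587]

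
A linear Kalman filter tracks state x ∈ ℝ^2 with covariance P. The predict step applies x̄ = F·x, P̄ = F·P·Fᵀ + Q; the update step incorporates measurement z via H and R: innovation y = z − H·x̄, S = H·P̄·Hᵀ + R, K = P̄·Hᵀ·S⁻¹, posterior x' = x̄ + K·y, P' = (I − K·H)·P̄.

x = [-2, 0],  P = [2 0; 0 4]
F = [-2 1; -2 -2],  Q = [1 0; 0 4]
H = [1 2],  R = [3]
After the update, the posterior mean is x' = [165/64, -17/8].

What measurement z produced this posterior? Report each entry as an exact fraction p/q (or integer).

x̄ = F·x = [4, 4]
P̄ = F·P·Fᵀ + Q = [13 0; 0 28]
S = H·P̄·Hᵀ + R = [128]
K = P̄·Hᵀ·S⁻¹ = [13/128; 7/16]
x' − x̄ = [-91/64, -49/8] = K·y
y = (KᵀK)⁻¹·Kᵀ·(x' − x̄) = [-14]
z = y + H·x̄ = [-14] + [12] = [-2]

z = [-2]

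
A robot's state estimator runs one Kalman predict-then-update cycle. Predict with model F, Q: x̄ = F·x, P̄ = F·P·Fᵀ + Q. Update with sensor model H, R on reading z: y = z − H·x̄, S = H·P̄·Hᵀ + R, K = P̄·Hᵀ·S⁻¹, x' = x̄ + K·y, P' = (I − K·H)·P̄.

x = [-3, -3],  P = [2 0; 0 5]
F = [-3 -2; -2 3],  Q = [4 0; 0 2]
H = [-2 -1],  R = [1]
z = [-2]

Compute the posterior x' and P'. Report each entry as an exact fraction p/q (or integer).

x̄ = F·x = [15, -3]
P̄ = F·P·Fᵀ + Q = [42 -18; -18 55]
y = z − H·x̄ = [25]
S = H·P̄·Hᵀ + R = [152]
K = P̄·Hᵀ·S⁻¹ = [-33/76; -1/8]
x' = x̄ + K·y = [315/76, -49/8]
P' = (I − K·H)·P̄ = [507/38 -105/4; -105/4 421/8]

x' = [315/76, -49/8]
P' = [507/38 -105/4; -105/4 421/8]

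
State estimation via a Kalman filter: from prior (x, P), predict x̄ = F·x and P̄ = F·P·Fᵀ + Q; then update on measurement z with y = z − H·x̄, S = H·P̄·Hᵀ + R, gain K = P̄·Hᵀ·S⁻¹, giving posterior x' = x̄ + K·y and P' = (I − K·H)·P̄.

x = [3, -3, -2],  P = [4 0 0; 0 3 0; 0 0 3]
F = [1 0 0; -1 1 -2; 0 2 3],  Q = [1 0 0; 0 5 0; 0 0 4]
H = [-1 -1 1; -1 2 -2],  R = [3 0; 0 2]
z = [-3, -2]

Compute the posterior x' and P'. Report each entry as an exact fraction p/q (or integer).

x' = [3817/1322, -7289/1322, -31501/5288]
P' = [772/661 -306/661 -1045/1322; -306/661 5810/661 11581/1322; -1045/1322 11581/1322 48909/5288]

x̄ = F·x = [3, -2, -12]
P̄ = F·P·Fᵀ + Q = [5 -4 0; -4 24 -12; 0 -12 43]
y = z − H·x̄ = [10, -19]
S = H·P̄·Hᵀ + R = [91 -173; -173 387]
K = P̄·Hᵀ·S⁻¹ = [-659/1322 -339/1322; 191/1322 345/1322; 2255/5288 -495/5288]
x' = x̄ + K·y = [3817/1322, -7289/1322, -31501/5288]
P' = (I − K·H)·P̄ = [772/661 -306/661 -1045/1322; -306/661 5810/661 11581/1322; -1045/1322 11581/1322 48909/5288]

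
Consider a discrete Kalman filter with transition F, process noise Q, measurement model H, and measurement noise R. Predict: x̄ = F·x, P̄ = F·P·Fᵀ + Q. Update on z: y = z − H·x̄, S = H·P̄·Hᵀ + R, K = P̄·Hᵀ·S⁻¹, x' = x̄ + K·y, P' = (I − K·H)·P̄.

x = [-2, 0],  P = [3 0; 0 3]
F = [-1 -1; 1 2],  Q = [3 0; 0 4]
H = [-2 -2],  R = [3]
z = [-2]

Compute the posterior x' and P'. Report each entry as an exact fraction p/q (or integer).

x̄ = F·x = [2, -2]
P̄ = F·P·Fᵀ + Q = [9 -9; -9 19]
y = z − H·x̄ = [-2]
S = H·P̄·Hᵀ + R = [43]
K = P̄·Hᵀ·S⁻¹ = [0; -20/43]
x' = x̄ + K·y = [2, -46/43]
P' = (I − K·H)·P̄ = [9 -9; -9 417/43]

x' = [2, -46/43]
P' = [9 -9; -9 417/43]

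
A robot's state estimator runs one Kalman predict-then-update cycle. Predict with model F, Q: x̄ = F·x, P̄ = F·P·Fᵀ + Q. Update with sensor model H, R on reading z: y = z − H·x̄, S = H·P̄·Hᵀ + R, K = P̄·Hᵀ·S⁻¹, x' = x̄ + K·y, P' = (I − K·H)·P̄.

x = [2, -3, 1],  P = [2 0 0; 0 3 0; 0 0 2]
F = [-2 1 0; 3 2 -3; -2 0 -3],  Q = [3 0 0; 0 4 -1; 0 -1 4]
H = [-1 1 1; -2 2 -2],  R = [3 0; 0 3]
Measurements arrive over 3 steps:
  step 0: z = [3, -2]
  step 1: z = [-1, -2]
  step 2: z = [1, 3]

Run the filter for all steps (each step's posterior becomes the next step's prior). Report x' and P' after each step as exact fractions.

step 0: x' = [-17797/4331, -14051/4331, 7561/4331], P' = [93118/12993 91870/12993 372/4331; 91870/12993 102511/12993 2700/4331; 372/4331 2700/4331 3915/4331]
step 1: x' = [-242835387/1022990299, -1623955393/1022990299, -397718892/1022990299], P' = [3059646858/1022990299 2844756426/1022990299 -162061746/1022990299; 2844756426/1022990299 3545801742/1022990299 359286555/1022990299; -162061746/1022990299 359286555/1022990299 889653984/1022990299]
step 2: x' = [-17951435003883/11311120337336, -1699467946083/5655560168668, -1034199211191/5655560168668], P' = [33749648407785/11311120337336 15695136620289/5655560168668 -859824728511/5655560168668; 15695136620289/5655560168668 9787829427861/2827780084334 1009598219283/2827780084334; -859824728511/5655560168668 1009598219283/2827780084334 2452130563329/2827780084334]

step 0: x̄ = F·x = [-7, -3, -7]
step 0: P̄ = F·P·Fᵀ + Q = [14 -6 8; -6 52 5; 8 5 30]
step 0: y = z − H·x̄ = [6, -24]
step 0: S = H·P̄·Hᵀ + R = [105 96; 96 459]
step 0: K = P̄·Hᵀ·S⁻¹ = [-44/12993 -1576/12993; 6247/12993 1694/12993; 2081/4331 -1058/4331]
step 0: x' = x̄ + K·y = [-17797/4331, -14051/4331, 7561/4331]
step 0: P' = (I − K·H)·P̄ = [93118/12993 91870/12993 372/4331; 91870/12993 102511/12993 2700/4331; 372/4331 2700/4331 3915/4331]
step 1: x̄ = F·x = [21543/4331, -104176/4331, 12911/4331]
step 1: P̄ = F·P·Fᵀ + Q = [146482/12993 -463160/12993 171128/12993; -463160/12993 2390935/12993 -885424/12993; 171128/12993 -885424/12993 543541/12993]
step 1: y = z − H·x̄ = [108477/4331, 268598/4331]
step 1: S = H·P̄·Hᵀ + R = [1933153/12993 5840392/12993; 5840392/12993 24520507/12993]
step 1: K = P̄·Hᵀ·S⁻¹ = [-125650726/1022990299 -35219124/1022990299; 353443957/1022990299 227839174/1022990299; 470334095/1022990299 -245537122/1022990299]
step 1: x' = x̄ + K·y = [-242835387/1022990299, -1623955393/1022990299, -397718892/1022990299]
step 1: P' = (I − K·H)·P̄ = [3059646858/1022990299 2844756426/1022990299 -162061746/1022990299; 2844756426/1022990299 3545801742/1022990299 359286555/1022990299; -162061746/1022990299 359286555/1022990299 889653984/1022990299]
step 2: x̄ = F·x = [-1138284619/1022990299, -2783260271/1022990299, 1678827450/1022990299]
step 2: P̄ = F·P·Fᵀ + Q = [7474334367/1022990299 -16161264231/1022990299 4498844439/1022990299; -16161264231/1022990299 86561625622/1022990299 -24422545387/1022990299; 4498844439/1022990299 -24422545387/1022990299 22392693532/1022990299]
step 2: y = z − H·x̄ = [989138501/1022990299, 37807693/3980507]
step 2: S = H·P̄·Hᵀ + R = [93977373228/1022990299 809072334/3980507; 809072334/3980507 3227411741/3980507]
step 2: K = P̄·Hᵀ·S⁻¹ = [-1359674874743/11311120337336 -213241903395/5655560168668; 1966572891333/5655560168668 620441932289/2827780084334; 2594427431245/5655560168668 -675079986527/2827780084334]
step 2: x' = x̄ + K·y = [-17951435003883/11311120337336, -1699467946083/5655560168668, -1034199211191/5655560168668]
step 2: P' = (I − K·H)·P̄ = [33749648407785/11311120337336 15695136620289/5655560168668 -859824728511/5655560168668; 15695136620289/5655560168668 9787829427861/2827780084334 1009598219283/2827780084334; -859824728511/5655560168668 1009598219283/2827780084334 2452130563329/2827780084334]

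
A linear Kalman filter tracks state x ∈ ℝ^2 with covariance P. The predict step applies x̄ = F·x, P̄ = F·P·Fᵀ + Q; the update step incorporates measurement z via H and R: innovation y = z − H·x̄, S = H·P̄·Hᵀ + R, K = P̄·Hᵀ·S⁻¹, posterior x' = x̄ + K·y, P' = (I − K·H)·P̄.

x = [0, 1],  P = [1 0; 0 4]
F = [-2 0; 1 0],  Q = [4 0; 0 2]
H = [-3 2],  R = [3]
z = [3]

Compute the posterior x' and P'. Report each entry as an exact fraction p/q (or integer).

x' = [-28/37, 12/37]
P' = [104/111 38/37; 38/37 63/37]

x̄ = F·x = [0, 0]
P̄ = F·P·Fᵀ + Q = [8 -2; -2 3]
y = z − H·x̄ = [3]
S = H·P̄·Hᵀ + R = [111]
K = P̄·Hᵀ·S⁻¹ = [-28/111; 4/37]
x' = x̄ + K·y = [-28/37, 12/37]
P' = (I − K·H)·P̄ = [104/111 38/37; 38/37 63/37]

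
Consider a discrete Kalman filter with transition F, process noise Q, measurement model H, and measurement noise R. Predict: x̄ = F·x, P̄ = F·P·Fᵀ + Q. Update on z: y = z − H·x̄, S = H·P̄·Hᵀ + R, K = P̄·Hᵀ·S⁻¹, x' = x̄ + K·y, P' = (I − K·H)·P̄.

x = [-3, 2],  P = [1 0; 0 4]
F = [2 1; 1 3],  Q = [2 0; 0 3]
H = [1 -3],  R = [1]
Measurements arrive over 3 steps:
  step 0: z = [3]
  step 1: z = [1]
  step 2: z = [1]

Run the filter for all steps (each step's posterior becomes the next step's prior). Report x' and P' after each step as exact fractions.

step 0: x̄ = F·x = [-4, 3]
step 0: P̄ = F·P·Fᵀ + Q = [10 14; 14 40]
step 0: y = z − H·x̄ = [16]
step 0: S = H·P̄·Hᵀ + R = [287]
step 0: K = P̄·Hᵀ·S⁻¹ = [-32/287; -106/287]
step 0: x' = x̄ + K·y = [-1660/287, -835/287]
step 0: P' = (I − K·H)·P̄ = [1846/287 626/287; 626/287 244/287]
step 1: x̄ = F·x = [-4155/287, -595/41]
step 1: P̄ = F·P·Fᵀ + Q = [10706/287 1258/41; 1258/41 1237/41]
step 1: y = z − H·x̄ = [-8053/287]
step 1: S = H·P̄·Hᵀ + R = [36088/287]
step 1: K = P̄·Hᵀ·S⁻¹ = [-1964/4511; -17171/36088]
step 1: x' = x̄ + K·y = [-10199/4511, -41911/36088]
step 1: P' = (I − K·H)·P̄ = [60754/4511 20906/4511; 20906/4511 61473/36088]
step 2: x̄ = F·x = [-205095/36088, -207325/36088]
step 2: P̄ = F·P·Fᵀ + Q = [2746769/36088 2327219/36088; 2327219/36088 2151041/36088]
step 2: y = z − H·x̄ = [-47599/4511]
step 2: S = H·P̄·Hᵀ + R = [1022364/4511]
step 2: K = P̄·Hᵀ·S⁻¹ = [-75623/146052; -257869/511182]
step 2: x' = x̄ + K·y = [-64171/292104, -863041/2044728]
step 2: P' = (I − K·H)·P̄ = [4484381/292104 1545209/292104; 1545209/292104 3949313/2044728]

step 0: x' = [-1660/287, -835/287], P' = [1846/287 626/287; 626/287 244/287]
step 1: x' = [-10199/4511, -41911/36088], P' = [60754/4511 20906/4511; 20906/4511 61473/36088]
step 2: x' = [-64171/292104, -863041/2044728], P' = [4484381/292104 1545209/292104; 1545209/292104 3949313/2044728]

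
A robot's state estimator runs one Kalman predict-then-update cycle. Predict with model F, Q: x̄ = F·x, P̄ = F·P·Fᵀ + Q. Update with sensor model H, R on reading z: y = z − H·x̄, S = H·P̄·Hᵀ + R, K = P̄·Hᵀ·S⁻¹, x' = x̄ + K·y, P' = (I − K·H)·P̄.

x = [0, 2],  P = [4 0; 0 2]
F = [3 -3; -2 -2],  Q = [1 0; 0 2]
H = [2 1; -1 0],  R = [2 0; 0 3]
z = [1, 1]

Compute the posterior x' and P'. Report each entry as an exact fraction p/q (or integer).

x̄ = F·x = [-6, -4]
P̄ = F·P·Fᵀ + Q = [55 -12; -12 26]
y = z − H·x̄ = [17, -5]
S = H·P̄·Hᵀ + R = [200 -98; -98 58]
K = P̄·Hᵀ·S⁻¹ = [147/998 -349/499; 323/499 649/499]
x' = x̄ + K·y = [1/998, 250/499]
P' = (I − K·H)·P̄ = [1047/499 -1947/499; -1947/499 4540/499]

x' = [1/998, 250/499]
P' = [1047/499 -1947/499; -1947/499 4540/499]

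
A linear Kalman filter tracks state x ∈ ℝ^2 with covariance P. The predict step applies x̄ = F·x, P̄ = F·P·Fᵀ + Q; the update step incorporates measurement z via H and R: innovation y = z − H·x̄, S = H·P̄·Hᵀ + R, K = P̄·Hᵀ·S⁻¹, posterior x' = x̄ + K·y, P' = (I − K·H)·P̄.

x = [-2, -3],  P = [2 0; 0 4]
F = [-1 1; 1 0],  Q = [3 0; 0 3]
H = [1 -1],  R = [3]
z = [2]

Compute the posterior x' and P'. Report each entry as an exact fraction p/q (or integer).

x' = [-10/21, -7/3]
P' = [68/21 5/3; 5/3 8/3]

x̄ = F·x = [-1, -2]
P̄ = F·P·Fᵀ + Q = [9 -2; -2 5]
y = z − H·x̄ = [1]
S = H·P̄·Hᵀ + R = [21]
K = P̄·Hᵀ·S⁻¹ = [11/21; -1/3]
x' = x̄ + K·y = [-10/21, -7/3]
P' = (I − K·H)·P̄ = [68/21 5/3; 5/3 8/3]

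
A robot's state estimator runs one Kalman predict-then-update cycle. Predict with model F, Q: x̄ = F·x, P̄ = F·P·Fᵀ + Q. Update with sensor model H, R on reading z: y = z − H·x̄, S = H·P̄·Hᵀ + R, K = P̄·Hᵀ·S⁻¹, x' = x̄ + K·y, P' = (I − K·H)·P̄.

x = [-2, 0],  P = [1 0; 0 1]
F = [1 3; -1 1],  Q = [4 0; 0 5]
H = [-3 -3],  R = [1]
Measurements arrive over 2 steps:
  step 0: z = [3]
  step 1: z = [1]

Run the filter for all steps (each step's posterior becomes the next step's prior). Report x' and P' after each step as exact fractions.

step 0: x̄ = F·x = [-2, 2]
step 0: P̄ = F·P·Fᵀ + Q = [14 2; 2 7]
step 0: y = z − H·x̄ = [3]
step 0: S = H·P̄·Hᵀ + R = [226]
step 0: K = P̄·Hᵀ·S⁻¹ = [-24/113; -27/226]
step 0: x' = x̄ + K·y = [-298/113, 371/226]
step 0: P' = (I − K·H)·P̄ = [430/113 -422/113; -422/113 853/226]
step 1: x̄ = F·x = [517/226, 967/226]
step 1: P̄ = F·P·Fᵀ + Q = [4377/226 3387/226; 3387/226 4531/226]
step 1: y = z − H·x̄ = [2339/113]
step 1: S = H·P̄·Hᵀ + R = [70682/113]
step 1: K = P̄·Hᵀ·S⁻¹ = [-5823/35341; -11877/70682]
step 1: x' = x̄ + K·y = [-79369/70682, 28294/35341]
step 1: P' = (I − K·H)·P̄ = [168657/70682 -164775/70682; -164775/70682 84367/35341]

step 0: x' = [-298/113, 371/226], P' = [430/113 -422/113; -422/113 853/226]
step 1: x' = [-79369/70682, 28294/35341], P' = [168657/70682 -164775/70682; -164775/70682 84367/35341]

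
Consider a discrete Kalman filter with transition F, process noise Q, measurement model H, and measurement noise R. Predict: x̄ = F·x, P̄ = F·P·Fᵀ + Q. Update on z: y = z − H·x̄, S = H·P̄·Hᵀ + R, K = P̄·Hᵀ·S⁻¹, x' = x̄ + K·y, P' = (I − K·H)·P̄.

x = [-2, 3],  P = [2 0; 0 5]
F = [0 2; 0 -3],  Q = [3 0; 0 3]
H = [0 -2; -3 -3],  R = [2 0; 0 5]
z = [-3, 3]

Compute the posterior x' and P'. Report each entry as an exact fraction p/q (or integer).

x' = [-1119/532, 351/266]
P' = [3991/4256 -993/2128; -993/2128 519/1064]

x̄ = F·x = [6, -9]
P̄ = F·P·Fᵀ + Q = [23 -30; -30 48]
y = z − H·x̄ = [-21, -6]
S = H·P̄·Hᵀ + R = [194 108; 108 104]
K = P̄·Hᵀ·S⁻¹ = [993/2128 -1203/4256; -519/1064 -27/2128]
x' = x̄ + K·y = [-1119/532, 351/266]
P' = (I − K·H)·P̄ = [3991/4256 -993/2128; -993/2128 519/1064]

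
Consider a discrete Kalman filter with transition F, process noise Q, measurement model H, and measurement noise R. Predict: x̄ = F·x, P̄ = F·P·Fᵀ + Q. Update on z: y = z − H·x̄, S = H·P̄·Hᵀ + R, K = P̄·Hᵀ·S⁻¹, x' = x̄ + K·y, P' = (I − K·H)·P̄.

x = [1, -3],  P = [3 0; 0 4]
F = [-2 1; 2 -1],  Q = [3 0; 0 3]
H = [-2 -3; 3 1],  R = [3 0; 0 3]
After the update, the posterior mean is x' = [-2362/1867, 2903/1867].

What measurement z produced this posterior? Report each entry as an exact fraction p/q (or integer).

x̄ = F·x = [-5, 5]
P̄ = F·P·Fᵀ + Q = [19 -16; -16 19]
S = H·P̄·Hᵀ + R = [58 5; 5 97]
K = P̄·Hᵀ·S⁻¹ = [255/1867 776/1867; -760/1867 -519/1867]
x' − x̄ = [6973/1867, -6432/1867] = K·y
y = (KᵀK)⁻¹·Kᵀ·(x' − x̄) = [3, 8]
z = y + H·x̄ = [3, 8] + [-5, -10] = [-2, -2]

z = [-2, -2]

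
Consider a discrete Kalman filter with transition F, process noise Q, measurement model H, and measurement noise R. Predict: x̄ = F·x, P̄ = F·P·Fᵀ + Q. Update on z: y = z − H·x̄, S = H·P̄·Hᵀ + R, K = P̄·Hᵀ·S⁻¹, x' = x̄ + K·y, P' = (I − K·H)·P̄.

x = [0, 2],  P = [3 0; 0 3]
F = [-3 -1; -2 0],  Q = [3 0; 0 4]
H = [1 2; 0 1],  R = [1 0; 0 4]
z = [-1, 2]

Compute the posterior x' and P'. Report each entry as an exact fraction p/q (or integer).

x' = [-7/3, 32/45]
P' = [4 -26/15; -26/15 44/45]

x̄ = F·x = [-2, 0]
P̄ = F·P·Fᵀ + Q = [33 18; 18 16]
y = z − H·x̄ = [1, 2]
S = H·P̄·Hᵀ + R = [170 50; 50 20]
K = P̄·Hᵀ·S⁻¹ = [8/15 -13/30; 2/9 11/45]
x' = x̄ + K·y = [-7/3, 32/45]
P' = (I − K·H)·P̄ = [4 -26/15; -26/15 44/45]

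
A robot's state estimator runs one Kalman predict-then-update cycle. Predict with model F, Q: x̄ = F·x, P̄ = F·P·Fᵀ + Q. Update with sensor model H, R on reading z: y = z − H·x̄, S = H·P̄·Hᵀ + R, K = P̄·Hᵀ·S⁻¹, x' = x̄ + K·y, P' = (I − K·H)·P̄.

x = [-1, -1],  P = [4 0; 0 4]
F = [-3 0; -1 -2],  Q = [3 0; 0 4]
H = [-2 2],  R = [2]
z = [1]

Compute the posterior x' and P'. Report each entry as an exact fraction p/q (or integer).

x' = [210/79, 249/79]
P' = [1623/79 1596/79; 1596/79 1608/79]

x̄ = F·x = [3, 3]
P̄ = F·P·Fᵀ + Q = [39 12; 12 24]
y = z − H·x̄ = [1]
S = H·P̄·Hᵀ + R = [158]
K = P̄·Hᵀ·S⁻¹ = [-27/79; 12/79]
x' = x̄ + K·y = [210/79, 249/79]
P' = (I − K·H)·P̄ = [1623/79 1596/79; 1596/79 1608/79]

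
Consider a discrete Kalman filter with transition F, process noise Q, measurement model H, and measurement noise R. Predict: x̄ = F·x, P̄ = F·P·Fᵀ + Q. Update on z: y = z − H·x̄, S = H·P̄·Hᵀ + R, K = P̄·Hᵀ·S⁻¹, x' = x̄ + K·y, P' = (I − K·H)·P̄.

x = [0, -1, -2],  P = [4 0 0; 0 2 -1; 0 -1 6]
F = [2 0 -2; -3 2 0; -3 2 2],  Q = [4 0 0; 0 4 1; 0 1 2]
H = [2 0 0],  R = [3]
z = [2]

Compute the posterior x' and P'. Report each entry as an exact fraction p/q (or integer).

x̄ = F·x = [4, -2, -6]
P̄ = F·P·Fᵀ + Q = [44 -20 -44; -20 48 41; -44 41 62]
y = z − H·x̄ = [-6]
S = H·P̄·Hᵀ + R = [179]
K = P̄·Hᵀ·S⁻¹ = [88/179; -40/179; -88/179]
x' = x̄ + K·y = [188/179, -118/179, -546/179]
P' = (I − K·H)·P̄ = [132/179 -60/179 -132/179; -60/179 6992/179 3819/179; -132/179 3819/179 3354/179]

x' = [188/179, -118/179, -546/179]
P' = [132/179 -60/179 -132/179; -60/179 6992/179 3819/179; -132/179 3819/179 3354/179]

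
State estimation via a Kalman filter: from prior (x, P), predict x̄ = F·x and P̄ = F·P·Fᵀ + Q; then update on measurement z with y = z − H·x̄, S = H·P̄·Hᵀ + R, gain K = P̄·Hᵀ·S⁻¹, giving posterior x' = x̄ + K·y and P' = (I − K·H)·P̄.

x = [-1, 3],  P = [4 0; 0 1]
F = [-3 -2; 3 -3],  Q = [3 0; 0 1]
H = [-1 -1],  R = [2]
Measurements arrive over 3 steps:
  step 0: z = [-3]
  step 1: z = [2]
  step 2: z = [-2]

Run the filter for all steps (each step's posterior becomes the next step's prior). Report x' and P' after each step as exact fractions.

step 0: x̄ = F·x = [-3, -12]
step 0: P̄ = F·P·Fᵀ + Q = [43 -30; -30 46]
step 0: y = z − H·x̄ = [-18]
step 0: S = H·P̄·Hᵀ + R = [31]
step 0: K = P̄·Hᵀ·S⁻¹ = [-13/31; -16/31]
step 0: x' = x̄ + K·y = [141/31, -84/31]
step 0: P' = (I − K·H)·P̄ = [1164/31 -1138/31; -1138/31 1170/31]
step 1: x̄ = F·x = [-255/31, 675/31]
step 1: P̄ = F·P·Fᵀ + Q = [1593/31 -6870/31; -6870/31 41521/31]
step 1: y = z − H·x̄ = [482/31]
step 1: S = H·P̄·Hᵀ + R = [29436/31]
step 1: K = P̄·Hᵀ·S⁻¹ = [1759/9812; -34651/29436]
step 1: x' = x̄ + K·y = [-26681/4906, 51089/14718]
step 1: P' = (I − K·H)·P̄ = [204783/9812 -208301/9812; -208301/9812 694205/29436]
step 2: x̄ = F·x = [12541/1338, -65566/2453]
step 2: P̄ = F·P·Fᵀ + Q = [81403/2676 -24535/223; -24535/223 1921223/2453]
step 2: y = z − H·x̄ = [-284881/14718]
step 2: S = H·P̄·Hᵀ + R = [17531741/29436]
step 2: K = P̄·Hᵀ·S⁻¹ = [2343187/17531741; -19816056/17531741]
step 2: x' = x̄ + K·y = [118969408/17531741, -85045450/17531741]
step 2: P' = (I − K·H)·P̄ = [346785369/17531741 -351471743/17531741; -351471743/17531741 391103855/17531741]

step 0: x' = [141/31, -84/31], P' = [1164/31 -1138/31; -1138/31 1170/31]
step 1: x' = [-26681/4906, 51089/14718], P' = [204783/9812 -208301/9812; -208301/9812 694205/29436]
step 2: x' = [118969408/17531741, -85045450/17531741], P' = [346785369/17531741 -351471743/17531741; -351471743/17531741 391103855/17531741]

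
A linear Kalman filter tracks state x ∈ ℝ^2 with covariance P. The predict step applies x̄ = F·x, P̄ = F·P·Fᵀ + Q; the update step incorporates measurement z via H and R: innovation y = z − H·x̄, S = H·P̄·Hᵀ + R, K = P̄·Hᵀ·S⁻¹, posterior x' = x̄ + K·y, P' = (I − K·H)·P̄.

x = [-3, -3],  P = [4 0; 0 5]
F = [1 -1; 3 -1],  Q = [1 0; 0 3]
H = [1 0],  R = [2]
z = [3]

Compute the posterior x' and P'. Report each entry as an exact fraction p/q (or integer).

x' = [5/2, -7/4]
P' = [5/3 17/6; 17/6 239/12]

x̄ = F·x = [0, -6]
P̄ = F·P·Fᵀ + Q = [10 17; 17 44]
y = z − H·x̄ = [3]
S = H·P̄·Hᵀ + R = [12]
K = P̄·Hᵀ·S⁻¹ = [5/6; 17/12]
x' = x̄ + K·y = [5/2, -7/4]
P' = (I − K·H)·P̄ = [5/3 17/6; 17/6 239/12]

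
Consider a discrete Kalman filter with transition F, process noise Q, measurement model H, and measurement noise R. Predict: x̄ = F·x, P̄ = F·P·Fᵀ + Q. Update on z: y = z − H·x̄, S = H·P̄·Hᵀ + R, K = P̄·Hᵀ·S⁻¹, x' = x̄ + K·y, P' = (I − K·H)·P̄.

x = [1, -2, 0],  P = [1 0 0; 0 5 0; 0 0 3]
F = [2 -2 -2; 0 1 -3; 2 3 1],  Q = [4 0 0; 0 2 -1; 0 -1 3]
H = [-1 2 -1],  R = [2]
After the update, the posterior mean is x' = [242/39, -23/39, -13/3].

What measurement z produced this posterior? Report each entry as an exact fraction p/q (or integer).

z = [-3]

x̄ = F·x = [6, -2, -4]
P̄ = F·P·Fᵀ + Q = [40 8 -32; 8 34 5; -32 5 55]
S = H·P̄·Hᵀ + R = [117]
K = P̄·Hᵀ·S⁻¹ = [8/117; 55/117; -1/9]
x' − x̄ = [8/39, 55/39, -1/3] = K·y
y = (KᵀK)⁻¹·Kᵀ·(x' − x̄) = [3]
z = y + H·x̄ = [3] + [-6] = [-3]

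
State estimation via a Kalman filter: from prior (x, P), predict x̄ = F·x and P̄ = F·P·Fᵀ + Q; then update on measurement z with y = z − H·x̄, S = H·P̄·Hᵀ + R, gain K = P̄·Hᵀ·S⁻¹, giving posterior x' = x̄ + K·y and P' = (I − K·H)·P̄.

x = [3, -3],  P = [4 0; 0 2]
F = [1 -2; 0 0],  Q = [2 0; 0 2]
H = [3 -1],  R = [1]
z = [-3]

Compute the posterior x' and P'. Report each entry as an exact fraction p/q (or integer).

x' = [-33/43, 20/43]
P' = [14/43 28/43; 28/43 254/129]

x̄ = F·x = [9, 0]
P̄ = F·P·Fᵀ + Q = [14 0; 0 2]
y = z − H·x̄ = [-30]
S = H·P̄·Hᵀ + R = [129]
K = P̄·Hᵀ·S⁻¹ = [14/43; -2/129]
x' = x̄ + K·y = [-33/43, 20/43]
P' = (I − K·H)·P̄ = [14/43 28/43; 28/43 254/129]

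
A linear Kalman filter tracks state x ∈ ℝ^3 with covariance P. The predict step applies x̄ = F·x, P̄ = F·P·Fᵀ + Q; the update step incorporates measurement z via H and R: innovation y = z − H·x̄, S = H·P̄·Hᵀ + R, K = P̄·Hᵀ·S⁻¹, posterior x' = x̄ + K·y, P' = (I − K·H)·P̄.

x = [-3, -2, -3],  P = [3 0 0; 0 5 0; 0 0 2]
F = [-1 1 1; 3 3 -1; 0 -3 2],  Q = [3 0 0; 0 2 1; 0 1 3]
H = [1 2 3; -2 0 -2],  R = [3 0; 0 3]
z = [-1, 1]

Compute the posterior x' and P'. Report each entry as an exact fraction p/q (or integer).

x' = [-58812/14107, -60734/14107, 106301/28214]
P' = [163351/14107 159124/14107 -161875/14107; 159124/14107 188236/14107 -173074/14107; -161875/14107 -173074/14107 341513/28214]

x̄ = F·x = [-2, -12, 0]
P̄ = F·P·Fᵀ + Q = [13 4 -11; 4 76 -48; -11 -48 56]
y = z − H·x̄ = [25, -3]
S = H·P̄·Hᵀ + R = [198 -98; -98 191]
K = P̄·Hᵀ·S⁻¹ = [-1342/14107 -984/14107; 5458/14107 9300/14107; 2831/28214 -5921/14107]
x' = x̄ + K·y = [-58812/14107, -60734/14107, 106301/28214]
P' = (I − K·H)·P̄ = [163351/14107 159124/14107 -161875/14107; 159124/14107 188236/14107 -173074/14107; -161875/14107 -173074/14107 341513/28214]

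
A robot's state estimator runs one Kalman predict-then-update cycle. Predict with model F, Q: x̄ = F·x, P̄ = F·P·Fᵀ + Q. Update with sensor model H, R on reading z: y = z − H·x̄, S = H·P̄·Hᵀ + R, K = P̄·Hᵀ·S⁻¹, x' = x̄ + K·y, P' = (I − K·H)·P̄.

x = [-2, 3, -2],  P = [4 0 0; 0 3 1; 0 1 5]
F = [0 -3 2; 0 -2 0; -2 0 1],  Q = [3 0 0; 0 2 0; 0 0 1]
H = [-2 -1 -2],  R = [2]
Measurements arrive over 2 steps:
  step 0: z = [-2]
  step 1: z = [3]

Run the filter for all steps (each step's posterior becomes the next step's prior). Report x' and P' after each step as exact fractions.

step 0: x' = [-13/3, -17/6, 20/3], P' = [358/45 136/45 -413/45; 136/45 899/90 -356/45; -413/45 -356/45 598/45]
step 1: x' = [-8774/3323, -20633/6646, 18103/6646], P' = [589453/59814 261406/29907 -416611/29907; 261406/29907 366875/29907 -441683/29907; -416611/29907 -441683/29907 641996/29907]

step 0: x̄ = F·x = [-13, -6, 2]
step 0: P̄ = F·P·Fᵀ + Q = [38 14 7; 14 14 -2; 7 -2 22]
step 0: y = z − H·x̄ = [-30]
step 0: S = H·P̄·Hᵀ + R = [360]
step 0: K = P̄·Hᵀ·S⁻¹ = [-13/45; -19/180; -7/45]
step 0: x' = x̄ + K·y = [-13/3, -17/6, 20/3]
step 0: P' = (I − K·H)·P̄ = [358/45 136/45 -413/45; 136/45 899/90 -356/45; -413/45 -356/45 598/45]
step 1: x̄ = F·x = [131/6, 17/3, 46/3]
step 1: P̄ = F·P·Fᵀ + Q = [21689/90 4121/45 4732/45; 4121/45 1888/45 1256/45; 4732/45 1256/45 3727/45]
step 1: y = z − H·x̄ = [83]
step 1: S = H·P̄·Hᵀ + R = [13292/5]
step 1: K = P̄·Hᵀ·S⁻¹ = [-5879/19938; -2107/19938; -3029/19938]
step 1: x' = x̄ + K·y = [-8774/3323, -20633/6646, 18103/6646]
step 1: P' = (I − K·H)·P̄ = [589453/59814 261406/29907 -416611/29907; 261406/29907 366875/29907 -441683/29907; -416611/29907 -441683/29907 641996/29907]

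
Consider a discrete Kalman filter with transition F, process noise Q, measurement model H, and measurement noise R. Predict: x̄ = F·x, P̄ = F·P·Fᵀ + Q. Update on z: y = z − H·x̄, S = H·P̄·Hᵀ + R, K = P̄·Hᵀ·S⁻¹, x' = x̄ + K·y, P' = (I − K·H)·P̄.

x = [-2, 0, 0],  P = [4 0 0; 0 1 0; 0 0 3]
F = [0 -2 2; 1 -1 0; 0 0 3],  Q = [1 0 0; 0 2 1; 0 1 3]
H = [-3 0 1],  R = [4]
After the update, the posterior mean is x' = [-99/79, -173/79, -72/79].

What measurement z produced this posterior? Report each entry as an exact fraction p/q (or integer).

z = [3]

x̄ = F·x = [0, -2, 0]
P̄ = F·P·Fᵀ + Q = [17 2 18; 2 7 1; 18 1 30]
S = H·P̄·Hᵀ + R = [79]
K = P̄·Hᵀ·S⁻¹ = [-33/79; -5/79; -24/79]
x' − x̄ = [-99/79, -15/79, -72/79] = K·y
y = (KᵀK)⁻¹·Kᵀ·(x' − x̄) = [3]
z = y + H·x̄ = [3] + [0] = [3]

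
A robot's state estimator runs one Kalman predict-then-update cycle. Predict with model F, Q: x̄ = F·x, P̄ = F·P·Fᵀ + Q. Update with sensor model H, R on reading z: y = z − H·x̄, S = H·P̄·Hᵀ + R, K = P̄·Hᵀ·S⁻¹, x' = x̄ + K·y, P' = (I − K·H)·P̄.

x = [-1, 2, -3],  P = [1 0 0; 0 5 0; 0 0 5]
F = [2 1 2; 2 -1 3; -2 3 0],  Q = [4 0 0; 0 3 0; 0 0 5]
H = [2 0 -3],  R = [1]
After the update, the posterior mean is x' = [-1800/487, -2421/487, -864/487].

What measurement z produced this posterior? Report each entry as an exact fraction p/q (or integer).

x̄ = F·x = [-6, -13, 8]
P̄ = F·P·Fᵀ + Q = [33 29 11; 29 57 -19; 11 -19 54]
S = H·P̄·Hᵀ + R = [487]
K = P̄·Hᵀ·S⁻¹ = [33/487; 115/487; -140/487]
x' − x̄ = [1122/487, 3910/487, -4760/487] = K·y
y = (KᵀK)⁻¹·Kᵀ·(x' − x̄) = [34]
z = y + H·x̄ = [34] + [-36] = [-2]

z = [-2]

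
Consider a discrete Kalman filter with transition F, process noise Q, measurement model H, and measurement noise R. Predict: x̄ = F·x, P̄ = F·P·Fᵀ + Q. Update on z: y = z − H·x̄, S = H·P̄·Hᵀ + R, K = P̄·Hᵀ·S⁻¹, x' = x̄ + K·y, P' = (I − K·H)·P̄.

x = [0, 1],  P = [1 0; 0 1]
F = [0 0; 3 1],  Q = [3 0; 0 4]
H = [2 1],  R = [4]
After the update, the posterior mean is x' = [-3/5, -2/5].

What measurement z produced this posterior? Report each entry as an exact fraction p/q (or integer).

z = [-2]

x̄ = F·x = [0, 1]
P̄ = F·P·Fᵀ + Q = [3 0; 0 14]
S = H·P̄·Hᵀ + R = [30]
K = P̄·Hᵀ·S⁻¹ = [1/5; 7/15]
x' − x̄ = [-3/5, -7/5] = K·y
y = (KᵀK)⁻¹·Kᵀ·(x' − x̄) = [-3]
z = y + H·x̄ = [-3] + [1] = [-2]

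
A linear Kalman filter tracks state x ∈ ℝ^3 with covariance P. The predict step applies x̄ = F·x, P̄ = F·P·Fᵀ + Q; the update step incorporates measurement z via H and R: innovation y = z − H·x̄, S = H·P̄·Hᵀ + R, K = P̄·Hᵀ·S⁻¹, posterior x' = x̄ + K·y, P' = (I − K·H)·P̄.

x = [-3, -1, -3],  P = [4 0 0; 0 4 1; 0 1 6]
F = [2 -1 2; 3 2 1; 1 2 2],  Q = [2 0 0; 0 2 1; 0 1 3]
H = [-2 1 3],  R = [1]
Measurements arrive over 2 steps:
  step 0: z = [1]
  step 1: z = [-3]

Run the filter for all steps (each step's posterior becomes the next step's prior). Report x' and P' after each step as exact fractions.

step 0: x' = [-2832/287, -2159/287, -1077/287], P' = [23483/574 14219/574 5462/287; 14219/574 16287/574 2049/287; 5462/287 2049/287 2985/287]
step 1: x' = [-6471077/1373673, -2265031/457891, -3432568/1373673], P' = [436979615/2747346 105319105/915782 186133783/2747346; 105319105/915782 78600133/915782 44141203/915782; 186133783/2747346 44141203/915782 80213435/2747346]

step 0: x̄ = F·x = [-11, -14, -11]
step 0: P̄ = F·P·Fᵀ + Q = [42 31 26; 31 64 47; 26 47 55]
step 0: y = z − H·x̄ = [26]
step 0: S = H·P̄·Hᵀ + R = [574]
step 0: K = P̄·Hᵀ·S⁻¹ = [25/574; 143/574; 80/287]
step 0: x' = x̄ + K·y = [-2832/287, -2159/287, -1077/287]
step 0: P' = (I − K·H)·P̄ = [23483/574 14219/574 5462/287; 14219/574 16287/574 2049/287; 5462/287 2049/287 2985/287]
step 1: x̄ = F·x = [-5659/287, -13891/287, -9304/287]
step 1: P̄ = F·P·Fᵀ + Q = [149371/574 234169/574 154669/574; 234169/574 536177/574 362919/574; 154669/574 362919/574 247589/574]
step 1: y = z − H·x̄ = [4232/41]
step 1: S = H·P̄·Hᵀ + R = [196239/41]
step 1: K = P̄·Hᵀ·S⁻¹ = [28531/196239; 27538/65413; 56882/196239]
step 1: x' = x̄ + K·y = [-6471077/1373673, -2265031/457891, -3432568/1373673]
step 1: P' = (I − K·H)·P̄ = [436979615/2747346 105319105/915782 186133783/2747346; 105319105/915782 78600133/915782 44141203/915782; 186133783/2747346 44141203/915782 80213435/2747346]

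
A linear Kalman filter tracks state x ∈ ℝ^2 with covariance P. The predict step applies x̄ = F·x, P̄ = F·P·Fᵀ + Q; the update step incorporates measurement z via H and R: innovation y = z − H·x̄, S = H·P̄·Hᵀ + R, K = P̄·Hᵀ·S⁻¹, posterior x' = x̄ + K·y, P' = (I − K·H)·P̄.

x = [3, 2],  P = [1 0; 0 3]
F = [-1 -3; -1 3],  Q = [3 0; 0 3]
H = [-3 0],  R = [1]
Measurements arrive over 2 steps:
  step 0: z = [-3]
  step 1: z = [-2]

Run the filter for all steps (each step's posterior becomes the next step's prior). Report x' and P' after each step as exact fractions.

step 0: x̄ = F·x = [-9, 3]
step 0: P̄ = F·P·Fᵀ + Q = [31 -26; -26 31]
step 0: y = z − H·x̄ = [-30]
step 0: S = H·P̄·Hᵀ + R = [280]
step 0: K = P̄·Hᵀ·S⁻¹ = [-93/280; 39/140]
step 0: x' = x̄ + K·y = [27/28, -75/14]
step 0: P' = (I − K·H)·P̄ = [31/280 -13/140; -13/140 649/70]
step 1: x̄ = F·x = [423/28, -477/28]
step 1: P̄ = F·P·Fᵀ + Q = [24079/280 -23333/280; -23333/280 24391/280]
step 1: y = z − H·x̄ = [1213/28]
step 1: S = H·P̄·Hᵀ + R = [216991/280]
step 1: K = P̄·Hᵀ·S⁻¹ = [-72237/216991; 69999/216991]
step 1: x' = x̄ + K·y = [148704/216991, -664140/216991]
step 1: P' = (I − K·H)·P̄ = [24079/216991 -23333/216991; -23333/216991 1402741/216991]

step 0: x' = [27/28, -75/14], P' = [31/280 -13/140; -13/140 649/70]
step 1: x' = [148704/216991, -664140/216991], P' = [24079/216991 -23333/216991; -23333/216991 1402741/216991]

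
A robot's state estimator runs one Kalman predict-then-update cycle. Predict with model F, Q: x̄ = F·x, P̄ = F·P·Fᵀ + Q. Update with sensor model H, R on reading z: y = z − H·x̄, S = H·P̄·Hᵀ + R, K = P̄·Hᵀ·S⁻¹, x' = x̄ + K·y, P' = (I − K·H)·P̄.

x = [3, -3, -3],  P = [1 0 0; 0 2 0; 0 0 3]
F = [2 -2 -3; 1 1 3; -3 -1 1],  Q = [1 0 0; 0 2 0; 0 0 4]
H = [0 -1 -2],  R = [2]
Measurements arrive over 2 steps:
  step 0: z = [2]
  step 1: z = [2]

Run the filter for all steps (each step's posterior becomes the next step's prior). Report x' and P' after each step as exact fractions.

step 0: x̄ = F·x = [21, -9, -9]
step 0: P̄ = F·P·Fᵀ + Q = [40 -29 -11; -29 32 4; -11 4 18]
step 0: y = z − H·x̄ = [-25]
step 0: S = H·P̄·Hᵀ + R = [122]
step 0: K = P̄·Hᵀ·S⁻¹ = [51/122; -20/61; -20/61]
step 0: x' = x̄ + K·y = [1287/122, -49/61, -49/61]
step 0: P' = (I − K·H)·P̄ = [2279/122 -749/61 349/61; -749/61 1152/61 -556/61; 349/61 -556/61 298/61]
step 1: x̄ = F·x = [1532/61, 895/122, -3861/122]
step 1: P̄ = F·P·Fᵀ + Q = [7041/61 3344/61 -5140/61; 3344/61 4711/122 -4721/122; -5140/61 -4721/122 12947/122]
step 1: y = z − H·x̄ = [-6583/122]
step 1: S = H·P̄·Hᵀ + R = [37859/122]
step 1: K = P̄·Hᵀ·S⁻¹ = [48/131; 4731/37859; -21173/37859]
step 1: x' = x̄ + K·y = [700/131, 22456/37859, -55670/37859]
step 1: P' = (I − K·H)·P̄ = [9663/131 5320/131 -2708/131; 5320/131 1278454/37859 -643958/37859; -2708/131 -643958/37859 343152/37859]

step 0: x' = [1287/122, -49/61, -49/61], P' = [2279/122 -749/61 349/61; -749/61 1152/61 -556/61; 349/61 -556/61 298/61]
step 1: x' = [700/131, 22456/37859, -55670/37859], P' = [9663/131 5320/131 -2708/131; 5320/131 1278454/37859 -643958/37859; -2708/131 -643958/37859 343152/37859]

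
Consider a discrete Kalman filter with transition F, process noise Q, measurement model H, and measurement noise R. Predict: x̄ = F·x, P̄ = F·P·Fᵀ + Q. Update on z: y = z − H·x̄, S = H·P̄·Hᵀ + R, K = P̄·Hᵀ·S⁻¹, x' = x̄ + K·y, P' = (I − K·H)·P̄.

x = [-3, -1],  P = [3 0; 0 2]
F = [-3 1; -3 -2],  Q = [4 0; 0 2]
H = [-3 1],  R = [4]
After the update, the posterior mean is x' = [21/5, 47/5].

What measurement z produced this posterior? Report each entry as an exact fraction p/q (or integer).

x̄ = F·x = [8, 11]
P̄ = F·P·Fᵀ + Q = [33 23; 23 37]
S = H·P̄·Hᵀ + R = [200]
K = P̄·Hᵀ·S⁻¹ = [-19/50; -4/25]
x' − x̄ = [-19/5, -8/5] = K·y
y = (KᵀK)⁻¹·Kᵀ·(x' − x̄) = [10]
z = y + H·x̄ = [10] + [-13] = [-3]

z = [-3]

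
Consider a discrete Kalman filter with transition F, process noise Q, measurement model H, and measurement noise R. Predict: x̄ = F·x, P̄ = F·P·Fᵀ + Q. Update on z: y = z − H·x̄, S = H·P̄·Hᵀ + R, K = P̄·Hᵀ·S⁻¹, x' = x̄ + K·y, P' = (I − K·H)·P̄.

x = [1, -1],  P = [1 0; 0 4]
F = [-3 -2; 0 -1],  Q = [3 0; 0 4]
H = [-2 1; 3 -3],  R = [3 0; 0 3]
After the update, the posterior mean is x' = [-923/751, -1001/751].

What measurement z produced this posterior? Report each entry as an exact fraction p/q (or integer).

x̄ = F·x = [-1, 1]
P̄ = F·P·Fᵀ + Q = [28 8; 8 8]
S = H·P̄·Hᵀ + R = [91 -120; -120 183]
K = P̄·Hᵀ·S⁻¹ = [-528/751 -100/751; -488/751 -320/751]
x' − x̄ = [-172/751, -1752/751] = K·y
y = (KᵀK)⁻¹·Kᵀ·(x' − x̄) = [-1, 7]
z = y + H·x̄ = [-1, 7] + [3, -6] = [2, 1]

z = [2, 1]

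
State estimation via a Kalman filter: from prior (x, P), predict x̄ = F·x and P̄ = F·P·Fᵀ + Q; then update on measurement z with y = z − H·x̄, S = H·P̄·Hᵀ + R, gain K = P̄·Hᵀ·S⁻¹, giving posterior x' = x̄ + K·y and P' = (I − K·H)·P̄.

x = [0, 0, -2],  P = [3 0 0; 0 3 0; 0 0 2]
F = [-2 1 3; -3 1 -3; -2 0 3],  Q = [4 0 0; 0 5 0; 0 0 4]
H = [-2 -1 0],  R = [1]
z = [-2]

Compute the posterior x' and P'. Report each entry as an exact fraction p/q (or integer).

x' = [-334/107, 878/107, -402/107]
P' = [1989/214 -3901/214 900/107; -3901/214 7861/214 -1770/107; 900/107 -1770/107 1838/107]

x̄ = F·x = [-6, 6, -6]
P̄ = F·P·Fᵀ + Q = [37 3 30; 3 53 0; 30 0 34]
y = z − H·x̄ = [-8]
S = H·P̄·Hᵀ + R = [214]
K = P̄·Hᵀ·S⁻¹ = [-77/214; -59/214; -30/107]
x' = x̄ + K·y = [-334/107, 878/107, -402/107]
P' = (I − K·H)·P̄ = [1989/214 -3901/214 900/107; -3901/214 7861/214 -1770/107; 900/107 -1770/107 1838/107]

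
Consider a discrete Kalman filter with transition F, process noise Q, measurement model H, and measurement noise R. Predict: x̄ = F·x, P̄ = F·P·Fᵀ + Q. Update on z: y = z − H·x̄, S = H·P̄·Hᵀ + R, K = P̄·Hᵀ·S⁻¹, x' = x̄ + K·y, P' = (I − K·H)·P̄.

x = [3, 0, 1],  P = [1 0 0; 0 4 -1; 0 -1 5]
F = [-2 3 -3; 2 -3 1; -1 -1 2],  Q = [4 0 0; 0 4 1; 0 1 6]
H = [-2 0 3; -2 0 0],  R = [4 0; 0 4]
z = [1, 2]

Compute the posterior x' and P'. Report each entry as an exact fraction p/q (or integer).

x̄ = F·x = [-9, 7, -1]
P̄ = F·P·Fᵀ + Q = [107 -67 -49; -67 55 28; -49 28 35]
y = z − H·x̄ = [-14, -16]
S = H·P̄·Hᵀ + R = [1335 722; 722 432]
K = P̄·Hᵀ·S⁻¹ = [-361/13859 -6262/13859; -643/13859 10747/27718; 4235/13859 -3934/13859]
x' = x̄ + K·y = [-19485/13859, 20039/13859, -10205/13859]
P' = (I − K·H)·P̄ = [12524/13859 -10747/13859 7868/13859; -10747/13859 182370/13859 -8022/13859; 7868/13859 -8022/13859 10892/13859]

x' = [-19485/13859, 20039/13859, -10205/13859]
P' = [12524/13859 -10747/13859 7868/13859; -10747/13859 182370/13859 -8022/13859; 7868/13859 -8022/13859 10892/13859]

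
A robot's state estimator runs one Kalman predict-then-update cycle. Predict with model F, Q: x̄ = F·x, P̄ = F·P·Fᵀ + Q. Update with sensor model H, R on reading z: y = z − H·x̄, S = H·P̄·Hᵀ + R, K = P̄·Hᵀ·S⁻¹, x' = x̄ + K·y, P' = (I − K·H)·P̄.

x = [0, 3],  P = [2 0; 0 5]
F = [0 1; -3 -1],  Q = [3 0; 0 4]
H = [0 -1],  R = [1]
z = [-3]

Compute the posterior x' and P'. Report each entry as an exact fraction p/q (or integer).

x' = [27/14, 39/14]
P' = [199/28 -5/28; -5/28 27/28]

x̄ = F·x = [3, -3]
P̄ = F·P·Fᵀ + Q = [8 -5; -5 27]
y = z − H·x̄ = [-6]
S = H·P̄·Hᵀ + R = [28]
K = P̄·Hᵀ·S⁻¹ = [5/28; -27/28]
x' = x̄ + K·y = [27/14, 39/14]
P' = (I − K·H)·P̄ = [199/28 -5/28; -5/28 27/28]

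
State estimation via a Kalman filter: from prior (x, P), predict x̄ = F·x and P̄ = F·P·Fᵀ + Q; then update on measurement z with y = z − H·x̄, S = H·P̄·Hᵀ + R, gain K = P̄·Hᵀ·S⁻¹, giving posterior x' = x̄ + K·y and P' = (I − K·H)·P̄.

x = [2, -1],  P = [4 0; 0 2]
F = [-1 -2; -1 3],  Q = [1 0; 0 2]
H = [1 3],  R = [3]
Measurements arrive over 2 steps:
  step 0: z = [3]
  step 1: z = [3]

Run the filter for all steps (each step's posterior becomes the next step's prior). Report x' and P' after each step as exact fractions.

step 0: x' = [-99/92, 29/23], P' = [2271/184 -96/23; -96/23 40/23]
step 1: x' = [-15329/8256, 4507/2752], P' = [14953/5504 -4761/5504; -4761/5504 3337/5504]

step 0: x̄ = F·x = [0, -5]
step 0: P̄ = F·P·Fᵀ + Q = [13 -8; -8 24]
step 0: y = z − H·x̄ = [18]
step 0: S = H·P̄·Hᵀ + R = [184]
step 0: K = P̄·Hᵀ·S⁻¹ = [-11/184; 8/23]
step 0: x' = x̄ + K·y = [-99/92, 29/23]
step 0: P' = (I − K·H)·P̄ = [2271/184 -96/23; -96/23 40/23]
step 1: x̄ = F·x = [-133/92, 447/92]
step 1: P̄ = F·P·Fᵀ + Q = [663/184 1119/184; 1119/184 10127/184]
step 1: y = z − H·x̄ = [-233/23]
step 1: S = H·P̄·Hᵀ + R = [12384/23]
step 1: K = P̄·Hᵀ·S⁻¹ = [335/8256; 875/2752]
step 1: x' = x̄ + K·y = [-15329/8256, 4507/2752]
step 1: P' = (I − K·H)·P̄ = [14953/5504 -4761/5504; -4761/5504 3337/5504]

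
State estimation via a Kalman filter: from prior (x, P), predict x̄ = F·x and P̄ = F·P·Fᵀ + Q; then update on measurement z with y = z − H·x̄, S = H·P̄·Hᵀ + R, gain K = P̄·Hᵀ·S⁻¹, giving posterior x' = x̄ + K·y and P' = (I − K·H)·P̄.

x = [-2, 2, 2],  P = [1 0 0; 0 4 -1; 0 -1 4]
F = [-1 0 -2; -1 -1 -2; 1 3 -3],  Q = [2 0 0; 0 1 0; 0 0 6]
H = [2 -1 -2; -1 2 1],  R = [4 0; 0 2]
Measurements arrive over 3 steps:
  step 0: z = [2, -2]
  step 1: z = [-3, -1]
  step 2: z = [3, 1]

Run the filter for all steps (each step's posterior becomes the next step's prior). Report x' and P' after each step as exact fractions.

step 0: x' = [5548/10391, -9370/10391, 1094/10391], P' = [52229/10391 8340/10391 45259/10391; 8340/10391 12660/10391 -4184/10391; 45259/10391 -4184/10391 57527/10391]
step 1: x' = [-315062051/151740445, -233060311/151740445, 9089704/151740445], P' = [744596466/151740445 174365636/151740445 581014576/151740445; 174365636/151740445 193791436/151740445 -17006384/151740445; 581014576/151740445 -17006384/151740445 705544696/151740445]
step 2: x' = [876095350647/1017048943213, 1862114064971/1017048943213, -1776239561924/1017048943213], P' = [4907229026434/1017048943213 1151571497388/1017048943213 3821891755132/1017048943213; 1151571497388/1017048943213 1302049733844/1017048943213 -137167223116/1017048943213; 3821891755132/1017048943213 -137167223116/1017048943213 4676576036274/1017048943213]

step 0: x̄ = F·x = [-2, -4, -2]
step 0: P̄ = F·P·Fᵀ + Q = [19 15 29; 15 18 14; 29 14 97]
step 0: y = z − H·x̄ = [-2, 6]
step 0: S = H·P̄·Hᵀ + R = [250 -147; -147 128]
step 0: K = P̄·Hᵀ·S⁻¹ = [1400/10391 4855/10391; 3097/10391 6398/10391; -5088/10391 1950/10391]
step 0: x' = x̄ + K·y = [5548/10391, -9370/10391, 1094/10391]
step 0: P' = (I − K·H)·P̄ = [52229/10391 8340/10391 45259/10391; 8340/10391 12660/10391 -4184/10391; 45259/10391 -4184/10391 57527/10391]
step 1: x̄ = F·x = [-7736/10391, 1634/10391, -25844/10391]
step 1: P̄ = F·P·Fᵀ + Q = [484155/10391 463345/10391 338276/10391; 463345/10391 486368/10391 279404/10391; 338276/10391 279404/10391 600056/10391]
step 1: y = z − H·x̄ = [-65755/10391, 4449/10391]
step 1: S = H·P̄·Hᵀ + R = [1422804/10391 -868349/10391; -868349/10391 1638149/10391]
step 1: K = P̄·Hᵀ·S⁻¹ = [38199536/151740445 92574691/151740445; 47238151/151740445 98105426/151740445; -58013464/151740445 45258676/151740445]
step 1: x' = x̄ + K·y = [-315062051/151740445, -233060311/151740445, 9089704/151740445]
step 1: P' = (I − K·H)·P̄ = [744596466/151740445 174365636/151740445 581014576/151740445; 174365636/151740445 193791436/151740445 -17006384/151740445; 581014576/151740445 -17006384/151740445 705544696/151740445]
step 2: x̄ = F·x = [296882643/151740445, 529942954/151740445, -1041512096/151740445]
step 2: P̄ = F·P·Fᵀ + Q = [6194314444/151740445 6031186422/151740445 3648627682/151740445; 6031186422/151740445 6517071171/151740445 2841868586/151740445; 3648627682/151740445 2841868586/151740445 7615285596/151740445]
step 2: y = z − H·x̄ = [-1691625189/151740445, 430249276/151740445]
step 2: S = H·P̄·Hᵀ + R = [20416140311/151740445 -10112242514/151740445; -10112242514/151740445 20126838906/151740445]
step 2: K = P̄·Hᵀ·S⁻¹ = [254775761304/1017048943213 608902861737/1017048943213; 318856926791/1017048943213 657680373592/1017048943213; -393050334792/1017048943213 290174917455/1017048943213]
step 2: x' = x̄ + K·y = [876095350647/1017048943213, 1862114064971/1017048943213, -1776239561924/1017048943213]
step 2: P' = (I − K·H)·P̄ = [4907229026434/1017048943213 1151571497388/1017048943213 3821891755132/1017048943213; 1151571497388/1017048943213 1302049733844/1017048943213 -137167223116/1017048943213; 3821891755132/1017048943213 -137167223116/1017048943213 4676576036274/1017048943213]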